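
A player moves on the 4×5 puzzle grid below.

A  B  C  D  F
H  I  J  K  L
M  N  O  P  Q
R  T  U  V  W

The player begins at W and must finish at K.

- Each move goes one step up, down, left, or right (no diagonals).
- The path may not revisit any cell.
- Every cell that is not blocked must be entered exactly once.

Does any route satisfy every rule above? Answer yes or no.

One route that works: W → Q → L → F → D → C → J → O → N → I → B → A → H → M → R → T → U → V → P → K.

yes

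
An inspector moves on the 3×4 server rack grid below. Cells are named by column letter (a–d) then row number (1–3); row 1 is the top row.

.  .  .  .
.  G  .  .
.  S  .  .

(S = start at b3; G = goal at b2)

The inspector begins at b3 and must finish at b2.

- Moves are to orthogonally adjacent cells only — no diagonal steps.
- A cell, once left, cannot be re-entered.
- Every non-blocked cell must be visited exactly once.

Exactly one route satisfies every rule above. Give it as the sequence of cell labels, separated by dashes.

b3 - a3 - a2 - a1 - b1 - c1 - d1 - d2 - d3 - c3 - c2 - b2

Need to visit all 12 open cells exactly once, starting at b3 and ending at b2.
Route from b3: left 1 to a3, up 2 to a1, right 3 to d1, down 2 to d3, left 1 to c3, up 1 to c2, left 1 to b2 — 11 moves in all.
Check: all 12 open cells covered.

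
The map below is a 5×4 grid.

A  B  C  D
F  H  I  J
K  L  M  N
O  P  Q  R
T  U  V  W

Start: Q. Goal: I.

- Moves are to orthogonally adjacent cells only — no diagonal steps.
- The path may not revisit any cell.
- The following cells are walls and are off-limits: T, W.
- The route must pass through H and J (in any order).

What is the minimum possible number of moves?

Any route passes through H and J in some order between Q and I. Summing Manhattan distances along each leg and taking the cheapest ordering (Q → J → H → I) gives a lower bound of 3 + 2 + 1 = 6 moves.
The shortest route satisfying every rule uses 8 moves: Q → M → L → H → B → C → D → J → I.
The bound of 6 isn't tight here; checking systematically, no route of length 6 through 7 satisfies every constraint, so 8 is the minimum.

8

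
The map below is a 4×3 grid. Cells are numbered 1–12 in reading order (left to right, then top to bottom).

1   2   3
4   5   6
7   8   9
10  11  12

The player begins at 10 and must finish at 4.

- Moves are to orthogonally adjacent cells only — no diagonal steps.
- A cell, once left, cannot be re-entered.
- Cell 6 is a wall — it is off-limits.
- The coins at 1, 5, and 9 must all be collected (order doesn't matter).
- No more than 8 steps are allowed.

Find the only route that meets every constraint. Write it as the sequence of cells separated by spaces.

10 11 12 9 8 5 2 1 4

Any route must reach 1, 5, and 9 and still end at 4 within 8 moves, so the order of the required stops is forced.
Route from 10: right 2 to 12, up 1 to 9, left 1 to 8, up 2 to 2, left 1 to 1, down 1 to 4 — 8 moves in all.
Check: all required cells visited; 8 ≤ 8 moves.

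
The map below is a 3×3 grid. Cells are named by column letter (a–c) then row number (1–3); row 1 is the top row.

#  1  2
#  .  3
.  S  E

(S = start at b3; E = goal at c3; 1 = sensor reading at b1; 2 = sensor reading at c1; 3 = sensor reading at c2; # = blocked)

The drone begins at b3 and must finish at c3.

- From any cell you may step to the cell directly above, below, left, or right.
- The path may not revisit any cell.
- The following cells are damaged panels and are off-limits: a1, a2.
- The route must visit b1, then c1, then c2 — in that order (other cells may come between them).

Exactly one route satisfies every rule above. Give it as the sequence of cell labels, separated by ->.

The waypoints must appear in the order b1, c1, c2, with no cell reused.
Route from b3: up 2 to b1, right 1 to c1, down 2 to c3 — 5 moves in all.
Check: order respected (1 at step 2, 2 at step 3, 3 at step 4).

b3 -> b2 -> b1 -> c1 -> c2 -> c3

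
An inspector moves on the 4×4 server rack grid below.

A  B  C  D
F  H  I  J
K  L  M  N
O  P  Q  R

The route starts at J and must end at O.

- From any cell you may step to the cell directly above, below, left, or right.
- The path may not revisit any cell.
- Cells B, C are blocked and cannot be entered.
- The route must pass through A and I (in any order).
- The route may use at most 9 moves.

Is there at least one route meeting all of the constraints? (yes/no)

A must be visited but has only one open neighbour (F), and it is neither the start nor the goal — the route would have to enter and leave through F, re-entering it.

no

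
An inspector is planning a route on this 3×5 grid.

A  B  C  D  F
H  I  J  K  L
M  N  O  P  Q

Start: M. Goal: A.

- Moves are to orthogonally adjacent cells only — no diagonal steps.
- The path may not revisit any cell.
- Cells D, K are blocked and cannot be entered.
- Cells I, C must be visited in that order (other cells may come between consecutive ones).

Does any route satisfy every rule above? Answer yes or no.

yes

One route that works: M → H → I → J → C → B → A.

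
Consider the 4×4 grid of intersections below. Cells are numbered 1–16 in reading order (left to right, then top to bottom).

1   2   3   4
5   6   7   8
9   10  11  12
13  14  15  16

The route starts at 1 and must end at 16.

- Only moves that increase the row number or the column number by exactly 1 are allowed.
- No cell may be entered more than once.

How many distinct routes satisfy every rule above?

A right/down-only route from 1 to 16 makes exactly 3 down-moves and 3 right-moves in some order.
With no other constraints that would be C(6,3) = 20 routes.
That gives 20 routes.

20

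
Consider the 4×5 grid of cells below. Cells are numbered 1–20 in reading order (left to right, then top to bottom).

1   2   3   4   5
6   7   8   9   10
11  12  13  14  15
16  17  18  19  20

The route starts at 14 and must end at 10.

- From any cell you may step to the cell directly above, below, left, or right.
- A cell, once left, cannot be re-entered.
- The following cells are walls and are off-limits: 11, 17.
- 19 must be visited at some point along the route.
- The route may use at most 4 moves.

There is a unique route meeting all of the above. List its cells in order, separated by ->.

The budget equals the shortest possible length, so every move has to be on a shortest route through the required cells.
Route from 14: down 1 to 19, right 1 to 20, up 2 to 10 — 4 moves in all.
Check: all required cells visited; 4 ≤ 4 moves.

14 -> 19 -> 20 -> 15 -> 10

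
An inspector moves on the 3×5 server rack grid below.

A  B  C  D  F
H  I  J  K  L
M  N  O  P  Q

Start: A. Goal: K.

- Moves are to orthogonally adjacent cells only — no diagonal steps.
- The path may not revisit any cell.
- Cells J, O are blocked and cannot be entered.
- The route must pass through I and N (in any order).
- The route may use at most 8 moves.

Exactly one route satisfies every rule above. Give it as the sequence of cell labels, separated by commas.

Any route must reach I and N and still end at K within 8 moves, so the order of the required stops is forced.
Route from A: down 2 to M, right 1 to N, up 2 to B, right 2 to D, down 1 to K — 8 moves in all.
Check: all required cells visited; 8 ≤ 8 moves.

A, H, M, N, I, B, C, D, K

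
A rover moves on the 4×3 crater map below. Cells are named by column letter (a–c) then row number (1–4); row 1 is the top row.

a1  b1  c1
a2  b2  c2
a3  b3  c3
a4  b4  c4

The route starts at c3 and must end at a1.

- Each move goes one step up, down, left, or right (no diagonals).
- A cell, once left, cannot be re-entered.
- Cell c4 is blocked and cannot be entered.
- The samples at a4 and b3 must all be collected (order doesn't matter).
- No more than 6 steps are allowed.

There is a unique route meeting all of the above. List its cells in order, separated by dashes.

The budget equals the shortest possible length, so every move has to be on a shortest route through the required cells.
Route from c3: left to b3, down to b4, left to a4, 3× up (reaching a1) — 6 moves in all.
Check: all required cells visited; 6 ≤ 6 moves.

c3 - b3 - b4 - a4 - a3 - a2 - a1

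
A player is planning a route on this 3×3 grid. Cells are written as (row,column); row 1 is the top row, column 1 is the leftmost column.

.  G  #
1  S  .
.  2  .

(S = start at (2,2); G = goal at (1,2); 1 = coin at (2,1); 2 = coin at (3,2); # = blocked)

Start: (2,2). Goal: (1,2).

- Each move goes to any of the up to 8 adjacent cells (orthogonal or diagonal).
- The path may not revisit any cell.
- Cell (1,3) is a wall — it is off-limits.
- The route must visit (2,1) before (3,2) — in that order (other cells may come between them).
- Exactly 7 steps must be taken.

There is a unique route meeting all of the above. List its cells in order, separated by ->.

(2,2) -> (1,1) -> (2,1) -> (3,1) -> (3,2) -> (3,3) -> (2,3) -> (1,2)

The waypoints must appear in the order (2,1), (3,2), with no cell reused.
Route from (2,2): up-left to (1,1), 2× down (reaching (3,1)), 2× right (reaching (3,3)), up to (2,3), up-left to (1,2) — 7 moves in all.
Check: order respected (1 at step 2, 2 at step 4); 7 moves as required.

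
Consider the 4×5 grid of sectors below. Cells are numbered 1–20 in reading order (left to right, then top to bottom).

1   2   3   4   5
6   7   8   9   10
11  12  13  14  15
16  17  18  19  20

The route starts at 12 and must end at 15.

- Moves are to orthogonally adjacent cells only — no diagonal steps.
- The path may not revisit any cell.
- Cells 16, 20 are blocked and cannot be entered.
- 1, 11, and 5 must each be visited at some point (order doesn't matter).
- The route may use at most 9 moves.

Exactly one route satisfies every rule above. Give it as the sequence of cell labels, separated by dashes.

12 - 11 - 6 - 1 - 2 - 3 - 4 - 5 - 10 - 15

The budget equals the shortest possible length, so every move has to be on a shortest route through the required cells.
Route from 12: left 1 to 11, up 2 to 1, right 4 to 5, down 2 to 15 — 9 moves in all.
Check: all required cells visited; 9 ≤ 9 moves.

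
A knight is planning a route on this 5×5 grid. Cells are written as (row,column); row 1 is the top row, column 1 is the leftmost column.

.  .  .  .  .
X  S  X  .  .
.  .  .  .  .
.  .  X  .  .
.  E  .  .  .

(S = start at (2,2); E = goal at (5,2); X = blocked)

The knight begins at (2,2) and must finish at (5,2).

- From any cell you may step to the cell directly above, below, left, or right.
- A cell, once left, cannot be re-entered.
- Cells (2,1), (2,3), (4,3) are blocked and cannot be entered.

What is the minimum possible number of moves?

3

The Manhattan distance from (2,2) to (5,2) is |2−5| + |2−2| = 3, so at least 3 moves are needed.
A route of 3 moves achieves this: (2,2) → (3,2) → (4,2) → (5,2).
Since 3 matches the lower bound, it is optimal.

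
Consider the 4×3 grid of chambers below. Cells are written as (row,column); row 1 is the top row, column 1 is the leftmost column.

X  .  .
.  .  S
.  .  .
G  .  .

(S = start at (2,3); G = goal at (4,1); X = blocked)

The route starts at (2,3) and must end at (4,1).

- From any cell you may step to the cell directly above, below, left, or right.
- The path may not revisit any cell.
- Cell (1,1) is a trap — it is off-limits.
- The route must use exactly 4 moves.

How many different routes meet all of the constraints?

Need simple routes of exactly 4 moves from (2,3) to (4,1) (Manhattan distance 4, so 0 moves are spent on a detour and 0 undoing it).
Enumerating: (2,3) (3,3) (4,3) (4,2) (4,1) | (2,3) (3,3) (3,2) (4,2) (4,1) | (2,3) (3,3) (3,2) (3,1) (4,1) | (2,3) (2,2) (3,2) (4,2) (4,1) | (2,3) (2,2) (3,2) (3,1) (4,1) | (2,3) (2,2) (2,1) (3,1) (4,1).
That gives 6 routes.

6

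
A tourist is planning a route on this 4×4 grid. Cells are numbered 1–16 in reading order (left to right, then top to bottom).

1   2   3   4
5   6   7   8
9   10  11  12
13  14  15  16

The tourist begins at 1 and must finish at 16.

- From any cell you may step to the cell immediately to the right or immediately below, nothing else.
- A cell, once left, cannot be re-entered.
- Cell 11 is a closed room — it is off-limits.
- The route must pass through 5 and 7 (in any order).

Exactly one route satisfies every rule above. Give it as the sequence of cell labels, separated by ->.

Moves only go right or down, so the column and row indices never decrease.
Route from 1: down 1 to 5, right 3 to 8, down 2 to 16 — 6 moves in all.
Check: all required cells visited.

1 -> 5 -> 6 -> 7 -> 8 -> 12 -> 16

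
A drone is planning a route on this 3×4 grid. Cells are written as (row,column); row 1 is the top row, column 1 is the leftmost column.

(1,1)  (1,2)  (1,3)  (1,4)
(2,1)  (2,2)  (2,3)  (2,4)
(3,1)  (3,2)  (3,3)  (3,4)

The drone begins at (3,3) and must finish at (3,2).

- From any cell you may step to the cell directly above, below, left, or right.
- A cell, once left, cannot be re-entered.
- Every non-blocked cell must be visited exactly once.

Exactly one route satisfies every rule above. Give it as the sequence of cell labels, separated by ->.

Need to visit all 12 open cells exactly once, starting at (3,3) and ending at (3,2).
Route from (3,3): right 1 to (3,4), up 2 to (1,4), left 1 to (1,3), down 1 to (2,3), left 1 to (2,2), up 1 to (1,2), left 1 to (1,1), down 2 to (3,1), right 1 to (3,2) — 11 moves in all.
Check: all 12 open cells covered.

(3,3) -> (3,4) -> (2,4) -> (1,4) -> (1,3) -> (2,3) -> (2,2) -> (1,2) -> (1,1) -> (2,1) -> (3,1) -> (3,2)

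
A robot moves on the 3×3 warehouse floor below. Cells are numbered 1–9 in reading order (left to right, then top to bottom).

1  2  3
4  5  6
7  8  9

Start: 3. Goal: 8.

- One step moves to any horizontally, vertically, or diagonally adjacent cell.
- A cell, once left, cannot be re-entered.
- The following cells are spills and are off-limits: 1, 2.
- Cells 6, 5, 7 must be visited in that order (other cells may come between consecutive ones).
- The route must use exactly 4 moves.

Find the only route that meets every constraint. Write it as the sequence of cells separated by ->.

The waypoints must appear in the order 6, 5, 7, with no cell reused.
Route from 3: down to 6, left to 5, down-left to 7, right to 8 — 4 moves in all.
Check: order respected (6 at step 1, 5 at step 2, 7 at step 3); 4 moves as required.

3 -> 6 -> 5 -> 7 -> 8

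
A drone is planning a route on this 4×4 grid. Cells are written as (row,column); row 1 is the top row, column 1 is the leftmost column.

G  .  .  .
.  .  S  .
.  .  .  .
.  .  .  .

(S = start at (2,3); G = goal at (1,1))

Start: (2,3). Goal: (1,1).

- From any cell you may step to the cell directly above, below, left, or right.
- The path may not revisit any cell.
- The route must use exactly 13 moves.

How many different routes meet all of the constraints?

32

Need simple routes of exactly 13 moves from (2,3) to (1,1) (Manhattan distance 3, so 5 moves are spent on a detour and 5 undoing it).
Branch systematically from the start, pruning whenever the remaining move budget drops below the Manhattan distance to (1,1) or differs from it in parity. Grouping the completions by first move — via (1,3): 12; via (3,3): 4; via (2,2): 14; via (2,4): 2 — and summing: 12 + 4 + 14 + 2 = 32.
That gives 32 routes.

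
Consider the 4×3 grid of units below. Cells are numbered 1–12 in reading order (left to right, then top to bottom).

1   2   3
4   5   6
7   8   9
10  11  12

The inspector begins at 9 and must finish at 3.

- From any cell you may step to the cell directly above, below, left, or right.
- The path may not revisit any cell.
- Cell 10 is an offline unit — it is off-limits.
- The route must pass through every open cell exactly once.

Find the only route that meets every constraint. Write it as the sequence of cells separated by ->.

9 -> 12 -> 11 -> 8 -> 7 -> 4 -> 1 -> 2 -> 5 -> 6 -> 3

Need to visit all 11 open cells exactly once, starting at 9 and ending at 3.
Cell 7 has only two open neighbours (4 and 8), so the path must pass straight through it: one of those is the cell it's entered from and the other is where it exits.
Route from 9: down to 12, left to 11, up to 8, left to 7, 2× up (reaching 1), right to 2, down to 5, right to 6, up to 3 — 10 moves in all.
Check: all 11 open cells covered.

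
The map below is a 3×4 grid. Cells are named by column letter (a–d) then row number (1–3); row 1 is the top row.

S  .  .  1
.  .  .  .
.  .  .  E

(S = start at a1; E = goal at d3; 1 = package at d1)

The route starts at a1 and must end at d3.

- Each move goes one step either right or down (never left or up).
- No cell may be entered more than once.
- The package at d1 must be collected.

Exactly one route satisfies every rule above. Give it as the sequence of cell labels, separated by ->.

Moves only go right or down, so the column and row indices never decrease.
Route from a1: right 3 to d1, down 2 to d3 — 5 moves in all.
Check: all required cells visited.

a1 -> b1 -> c1 -> d1 -> d2 -> d3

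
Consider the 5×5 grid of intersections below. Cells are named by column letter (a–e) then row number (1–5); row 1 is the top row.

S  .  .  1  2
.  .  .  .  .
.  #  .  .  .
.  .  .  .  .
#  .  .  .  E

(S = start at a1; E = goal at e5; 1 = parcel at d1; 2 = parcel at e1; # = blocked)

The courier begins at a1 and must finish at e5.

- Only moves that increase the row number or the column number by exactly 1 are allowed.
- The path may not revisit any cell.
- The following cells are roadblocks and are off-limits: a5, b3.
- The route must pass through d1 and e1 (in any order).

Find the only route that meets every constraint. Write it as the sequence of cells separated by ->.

Moves only go right or down, so the column and row indices never decrease.
Route from a1: 4× right (reaching e1), 4× down (reaching e5) — 8 moves in all.
Check: all required cells visited.

a1 -> b1 -> c1 -> d1 -> e1 -> e2 -> e3 -> e4 -> e5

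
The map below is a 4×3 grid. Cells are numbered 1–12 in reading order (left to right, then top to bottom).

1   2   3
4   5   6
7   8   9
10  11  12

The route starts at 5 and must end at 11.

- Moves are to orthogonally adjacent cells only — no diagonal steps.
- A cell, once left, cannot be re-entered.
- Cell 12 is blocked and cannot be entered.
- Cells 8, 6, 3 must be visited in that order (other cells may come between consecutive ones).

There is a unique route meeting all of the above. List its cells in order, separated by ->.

5 -> 8 -> 9 -> 6 -> 3 -> 2 -> 1 -> 4 -> 7 -> 10 -> 11

The waypoints must appear in the order 8, 6, 3, with no cell reused.
Route from 5: down 1 to 8, right 1 to 9, up 2 to 3, left 2 to 1, down 3 to 10, right 1 to 11 — 10 moves in all.
Check: order respected (8 at step 1, 6 at step 3, 3 at step 4).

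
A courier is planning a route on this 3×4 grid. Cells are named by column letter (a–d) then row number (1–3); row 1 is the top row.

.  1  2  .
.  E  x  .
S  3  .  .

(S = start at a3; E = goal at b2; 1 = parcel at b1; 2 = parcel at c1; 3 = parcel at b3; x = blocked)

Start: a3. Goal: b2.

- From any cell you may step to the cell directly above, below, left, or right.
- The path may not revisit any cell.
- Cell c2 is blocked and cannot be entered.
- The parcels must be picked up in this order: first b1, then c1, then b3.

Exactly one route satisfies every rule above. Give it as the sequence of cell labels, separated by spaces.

The waypoints must appear in the order b1, c1, b3, with no cell reused.
Route from a3: up 2 to a1, right 3 to d1, down 2 to d3, left 2 to b3, up 1 to b2 — 10 moves in all.
Check: order respected (1 at step 3, 2 at step 4, 3 at step 9).

a3 a2 a1 b1 c1 d1 d2 d3 c3 b3 b2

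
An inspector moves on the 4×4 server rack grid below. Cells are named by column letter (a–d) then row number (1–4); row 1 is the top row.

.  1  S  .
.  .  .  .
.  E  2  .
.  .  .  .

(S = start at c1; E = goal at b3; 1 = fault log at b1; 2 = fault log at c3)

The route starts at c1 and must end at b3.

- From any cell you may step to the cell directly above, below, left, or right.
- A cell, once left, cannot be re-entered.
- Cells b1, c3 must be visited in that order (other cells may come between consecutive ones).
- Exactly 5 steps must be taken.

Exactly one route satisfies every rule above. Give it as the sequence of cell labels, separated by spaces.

The waypoints must appear in the order b1, c3, with no cell reused.
Route from c1: left 1 to b1, down 1 to b2, right 1 to c2, down 1 to c3, left 1 to b3 — 5 moves in all.
Check: order respected (1 at step 1, 2 at step 4); 5 moves as required.

c1 b1 b2 c2 c3 b3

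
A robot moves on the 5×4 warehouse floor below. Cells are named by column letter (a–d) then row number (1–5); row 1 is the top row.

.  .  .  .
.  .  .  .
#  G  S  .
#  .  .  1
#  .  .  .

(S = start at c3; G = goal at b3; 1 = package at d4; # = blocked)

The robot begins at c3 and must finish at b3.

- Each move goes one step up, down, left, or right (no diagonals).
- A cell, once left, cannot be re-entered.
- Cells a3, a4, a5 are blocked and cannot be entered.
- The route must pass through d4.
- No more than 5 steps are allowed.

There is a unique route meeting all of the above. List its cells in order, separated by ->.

c3 -> d3 -> d4 -> c4 -> b4 -> b3

The budget equals the shortest possible length, so every move has to be on a shortest route through the required cells.
Route from c3: right to d3, down to d4, 2× left (reaching b4), up to b3 — 5 moves in all.
Check: all required cells visited; 5 ≤ 5 moves.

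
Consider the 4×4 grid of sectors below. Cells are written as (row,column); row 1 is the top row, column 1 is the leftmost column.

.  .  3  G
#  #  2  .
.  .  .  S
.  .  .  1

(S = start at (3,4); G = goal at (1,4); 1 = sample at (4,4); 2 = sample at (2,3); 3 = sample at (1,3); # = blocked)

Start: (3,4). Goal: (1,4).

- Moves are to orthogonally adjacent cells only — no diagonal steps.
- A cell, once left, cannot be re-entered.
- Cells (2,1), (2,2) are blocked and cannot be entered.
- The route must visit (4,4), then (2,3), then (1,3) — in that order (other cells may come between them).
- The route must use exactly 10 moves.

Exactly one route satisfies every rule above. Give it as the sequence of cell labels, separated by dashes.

The waypoints must appear in the order (4,4), (2,3), (1,3), with no cell reused.
Route from (3,4): down to (4,4), 3× left (reaching (4,1)), up to (3,1), 2× right (reaching (3,3)), 2× up (reaching (1,3)), right to (1,4) — 10 moves in all.
Check: order respected (1 at step 1, 2 at step 8, 3 at step 9); 10 moves as required.

(3,4) - (4,4) - (4,3) - (4,2) - (4,1) - (3,1) - (3,2) - (3,3) - (2,3) - (1,3) - (1,4)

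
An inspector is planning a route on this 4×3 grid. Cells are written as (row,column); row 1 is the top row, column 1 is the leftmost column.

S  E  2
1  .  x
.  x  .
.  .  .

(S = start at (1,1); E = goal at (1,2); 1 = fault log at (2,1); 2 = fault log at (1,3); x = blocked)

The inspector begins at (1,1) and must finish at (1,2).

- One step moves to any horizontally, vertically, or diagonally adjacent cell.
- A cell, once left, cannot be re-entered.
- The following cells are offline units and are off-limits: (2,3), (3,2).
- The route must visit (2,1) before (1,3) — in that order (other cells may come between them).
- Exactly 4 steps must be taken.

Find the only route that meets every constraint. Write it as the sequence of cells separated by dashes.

The waypoints must appear in the order (2,1), (1,3), with no cell reused.
Route from (1,1): down 1 to (2,1), right 1 to (2,2), up-right 1 to (1,3), left 1 to (1,2) — 4 moves in all.
Check: order respected (1 at step 1, 2 at step 3); 4 moves as required.

(1,1) - (2,1) - (2,2) - (1,3) - (1,2)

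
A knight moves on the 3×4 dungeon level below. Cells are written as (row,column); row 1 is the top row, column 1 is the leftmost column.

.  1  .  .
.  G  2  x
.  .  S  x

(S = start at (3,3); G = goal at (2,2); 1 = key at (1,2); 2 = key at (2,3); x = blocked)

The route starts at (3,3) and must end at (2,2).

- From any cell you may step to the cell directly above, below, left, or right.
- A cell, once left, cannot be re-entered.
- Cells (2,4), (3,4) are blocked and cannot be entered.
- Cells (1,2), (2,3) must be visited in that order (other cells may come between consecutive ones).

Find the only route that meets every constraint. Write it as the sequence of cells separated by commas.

(3,3), (3,2), (3,1), (2,1), (1,1), (1,2), (1,3), (2,3), (2,2)

The waypoints must appear in the order (1,2), (2,3), with no cell reused.
Route from (3,3): left 2 to (3,1), up 2 to (1,1), right 2 to (1,3), down 1 to (2,3), left 1 to (2,2) — 8 moves in all.
Check: order respected (1 at step 5, 2 at step 7).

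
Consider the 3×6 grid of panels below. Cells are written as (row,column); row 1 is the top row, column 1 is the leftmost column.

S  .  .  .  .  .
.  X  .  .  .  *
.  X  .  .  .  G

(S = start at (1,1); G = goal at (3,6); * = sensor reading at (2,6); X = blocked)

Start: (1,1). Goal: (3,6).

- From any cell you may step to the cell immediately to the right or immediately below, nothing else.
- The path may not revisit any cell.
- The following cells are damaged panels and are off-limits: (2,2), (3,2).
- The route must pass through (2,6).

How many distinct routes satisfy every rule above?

A right/down-only route from (1,1) to (3,6) makes exactly 2 down-moves and 5 right-moves in some order.
With no other constraints that would be C(7,2) = 21 routes.
Split at (2,6) and multiply the segment counts (each segment already excludes blocked cells): (1,1)→(2,6): 4; (2,6)→(3,6): 1; product = 4.
That gives 4 routes.

4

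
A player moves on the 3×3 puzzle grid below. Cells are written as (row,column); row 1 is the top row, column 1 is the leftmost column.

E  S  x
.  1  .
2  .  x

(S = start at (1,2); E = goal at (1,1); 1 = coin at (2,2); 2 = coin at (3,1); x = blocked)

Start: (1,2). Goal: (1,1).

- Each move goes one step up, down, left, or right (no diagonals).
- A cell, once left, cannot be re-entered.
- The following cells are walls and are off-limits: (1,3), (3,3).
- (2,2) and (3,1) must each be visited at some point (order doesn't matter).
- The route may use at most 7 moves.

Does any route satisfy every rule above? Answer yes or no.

yes

One route that works: (1,2) → (2,2) → (3,2) → (3,1) → (2,1) → (1,1).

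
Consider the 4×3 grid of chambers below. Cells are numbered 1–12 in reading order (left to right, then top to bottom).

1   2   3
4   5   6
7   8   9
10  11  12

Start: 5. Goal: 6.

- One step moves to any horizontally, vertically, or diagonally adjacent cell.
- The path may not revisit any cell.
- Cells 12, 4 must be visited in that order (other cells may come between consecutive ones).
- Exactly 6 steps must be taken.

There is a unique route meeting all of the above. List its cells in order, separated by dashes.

The waypoints must appear in the order 12, 4, with no cell reused.
Route from 5: down-right 1 to 9, down 1 to 12, up-left 2 to 4, up-right 1 to 2, down-right 1 to 6 — 6 moves in all.
Check: order respected (12 at step 2, 4 at step 4); 6 moves as required.

5 - 9 - 12 - 8 - 4 - 2 - 6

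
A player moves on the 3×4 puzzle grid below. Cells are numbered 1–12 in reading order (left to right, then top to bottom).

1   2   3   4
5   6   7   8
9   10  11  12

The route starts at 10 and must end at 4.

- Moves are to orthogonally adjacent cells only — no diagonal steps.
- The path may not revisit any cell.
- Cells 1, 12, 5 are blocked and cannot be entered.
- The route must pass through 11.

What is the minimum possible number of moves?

Any route passes through 11 somewhere between 10 and 4. Summing Manhattan distances along the two legs (10 → 11 → 4) gives a lower bound of 1 + 3 = 4 moves.
A route of 4 moves achieves this: 10 → 11 → 7 → 3 → 4.
Since 4 matches the lower bound, it is optimal.

4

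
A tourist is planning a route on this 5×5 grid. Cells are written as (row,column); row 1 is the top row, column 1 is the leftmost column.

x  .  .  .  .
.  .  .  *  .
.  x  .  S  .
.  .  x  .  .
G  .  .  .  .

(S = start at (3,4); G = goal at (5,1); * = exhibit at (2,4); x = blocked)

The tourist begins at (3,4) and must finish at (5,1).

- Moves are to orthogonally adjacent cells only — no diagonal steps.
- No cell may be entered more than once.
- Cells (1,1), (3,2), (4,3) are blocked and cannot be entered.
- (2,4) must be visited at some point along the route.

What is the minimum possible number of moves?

Any route passes through (2,4) somewhere between (3,4) and (5,1). Summing Manhattan distances along the two legs ((3,4) → (2,4) → (5,1)) gives a lower bound of 1 + 6 = 7 moves.
A route of 7 moves achieves this: (3,4) → (2,4) → (2,3) → (2,2) → (2,1) → (3,1) → (4,1) → (5,1).
Since 7 matches the lower bound, it is optimal.

7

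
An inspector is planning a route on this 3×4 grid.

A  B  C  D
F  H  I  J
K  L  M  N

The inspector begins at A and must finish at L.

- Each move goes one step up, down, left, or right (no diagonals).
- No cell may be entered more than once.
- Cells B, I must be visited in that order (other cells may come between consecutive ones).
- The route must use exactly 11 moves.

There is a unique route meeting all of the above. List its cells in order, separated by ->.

A -> B -> C -> D -> J -> N -> M -> I -> H -> F -> K -> L

The waypoints must appear in the order B, I, with no cell reused.
Route from A: right 3 to D, down 2 to N, left 1 to M, up 1 to I, left 2 to F, down 1 to K, right 1 to L — 11 moves in all.
Check: order respected (B at step 1, I at step 7); 11 moves as required.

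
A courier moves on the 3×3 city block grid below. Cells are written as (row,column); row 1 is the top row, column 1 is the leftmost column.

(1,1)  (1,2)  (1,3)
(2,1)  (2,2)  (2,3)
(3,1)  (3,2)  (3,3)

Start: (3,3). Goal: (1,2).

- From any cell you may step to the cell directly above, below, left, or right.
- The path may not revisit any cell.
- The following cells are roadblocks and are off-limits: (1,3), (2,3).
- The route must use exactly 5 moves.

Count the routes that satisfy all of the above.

Need simple routes of exactly 5 moves from (3,3) to (1,2) (Manhattan distance 3, so 1 moves are spent on a detour and 1 undoing it).
Enumerating: (3,3) (3,2) (2,2) (2,1) (1,1) (1,2) | (3,3) (3,2) (3,1) (2,1) (1,1) (1,2) | (3,3) (3,2) (3,1) (2,1) (2,2) (1,2).
That gives 3 routes.

3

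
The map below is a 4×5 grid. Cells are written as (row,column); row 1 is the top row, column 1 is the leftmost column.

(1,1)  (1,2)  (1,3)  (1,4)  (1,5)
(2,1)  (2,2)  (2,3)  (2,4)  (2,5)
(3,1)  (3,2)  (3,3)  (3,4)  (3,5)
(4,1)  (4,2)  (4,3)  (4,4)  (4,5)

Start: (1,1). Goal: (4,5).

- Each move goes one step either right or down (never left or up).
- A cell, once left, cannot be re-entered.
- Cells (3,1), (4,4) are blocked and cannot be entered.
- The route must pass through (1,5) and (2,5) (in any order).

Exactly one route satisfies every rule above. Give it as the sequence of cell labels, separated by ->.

(1,1) -> (1,2) -> (1,3) -> (1,4) -> (1,5) -> (2,5) -> (3,5) -> (4,5)

Moves only go right or down, so the column and row indices never decrease.
Route from (1,1): 4× right (reaching (1,5)), 3× down (reaching (4,5)) — 7 moves in all.
Check: all required cells visited.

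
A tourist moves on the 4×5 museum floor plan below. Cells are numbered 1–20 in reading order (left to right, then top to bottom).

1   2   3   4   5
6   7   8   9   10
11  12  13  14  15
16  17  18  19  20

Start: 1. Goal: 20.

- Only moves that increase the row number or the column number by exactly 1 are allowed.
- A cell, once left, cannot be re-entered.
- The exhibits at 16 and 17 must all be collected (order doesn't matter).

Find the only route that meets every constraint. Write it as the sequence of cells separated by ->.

Moves only go right or down, so the column and row indices never decrease.
Route from 1: 3× down (reaching 16), 4× right (reaching 20) — 7 moves in all.
Check: all required cells visited.

1 -> 6 -> 11 -> 16 -> 17 -> 18 -> 19 -> 20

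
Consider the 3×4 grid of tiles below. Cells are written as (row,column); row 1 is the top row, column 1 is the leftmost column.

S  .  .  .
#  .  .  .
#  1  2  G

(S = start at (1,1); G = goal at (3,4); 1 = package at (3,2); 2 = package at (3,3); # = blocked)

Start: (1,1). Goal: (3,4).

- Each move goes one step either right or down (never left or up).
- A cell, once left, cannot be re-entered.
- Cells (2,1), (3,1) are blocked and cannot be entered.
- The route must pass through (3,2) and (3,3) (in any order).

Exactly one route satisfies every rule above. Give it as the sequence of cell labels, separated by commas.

Moves only go right or down, so the column and row indices never decrease.
Route from (1,1): right to (1,2), 2× down (reaching (3,2)), 2× right (reaching (3,4)) — 5 moves in all.
Check: all required cells visited.

(1,1), (1,2), (2,2), (3,2), (3,3), (3,4)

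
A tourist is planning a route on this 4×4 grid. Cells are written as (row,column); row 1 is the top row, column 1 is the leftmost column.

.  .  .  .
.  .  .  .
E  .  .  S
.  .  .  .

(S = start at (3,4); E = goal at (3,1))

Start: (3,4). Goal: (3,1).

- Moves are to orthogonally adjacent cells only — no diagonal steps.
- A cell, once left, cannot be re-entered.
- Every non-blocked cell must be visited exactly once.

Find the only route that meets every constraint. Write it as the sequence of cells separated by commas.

Need to visit all 16 open cells exactly once, starting at (3,4) and ending at (3,1).
Route from (3,4): down to (4,4), left to (4,3), 2× up (reaching (2,3)), right to (2,4), up to (1,4), 3× left (reaching (1,1)), down to (2,1), right to (2,2), 2× down (reaching (4,2)), left to (4,1), up to (3,1) — 15 moves in all.
Check: all 16 open cells covered.

(3,4), (4,4), (4,3), (3,3), (2,3), (2,4), (1,4), (1,3), (1,2), (1,1), (2,1), (2,2), (3,2), (4,2), (4,1), (3,1)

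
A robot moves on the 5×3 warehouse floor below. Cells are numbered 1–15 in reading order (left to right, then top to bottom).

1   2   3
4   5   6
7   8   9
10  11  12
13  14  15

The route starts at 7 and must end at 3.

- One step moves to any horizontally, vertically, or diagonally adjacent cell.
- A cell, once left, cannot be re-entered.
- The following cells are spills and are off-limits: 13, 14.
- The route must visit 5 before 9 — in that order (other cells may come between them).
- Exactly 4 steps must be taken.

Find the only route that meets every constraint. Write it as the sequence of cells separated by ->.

7 -> 5 -> 9 -> 6 -> 3

The waypoints must appear in the order 5, 9, with no cell reused.
Route from 7: up-right to 5, down-right to 9, 2× up (reaching 3) — 4 moves in all.
Check: order respected (5 at step 1, 9 at step 2); 4 moves as required.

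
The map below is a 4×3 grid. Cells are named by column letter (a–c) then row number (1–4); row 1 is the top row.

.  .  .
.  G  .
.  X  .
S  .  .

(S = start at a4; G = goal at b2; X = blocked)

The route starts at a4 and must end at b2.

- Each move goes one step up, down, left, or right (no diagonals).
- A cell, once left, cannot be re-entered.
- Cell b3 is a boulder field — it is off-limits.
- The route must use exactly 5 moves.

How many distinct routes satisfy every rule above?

2

Need simple routes of exactly 5 moves from a4 to b2 (Manhattan distance 3, so 1 moves are spent on a detour and 1 undoing it).
Enumerating: a4 a3 a2 a1 b1 b2 | a4 b4 c4 c3 c2 b2.
That gives 2 routes.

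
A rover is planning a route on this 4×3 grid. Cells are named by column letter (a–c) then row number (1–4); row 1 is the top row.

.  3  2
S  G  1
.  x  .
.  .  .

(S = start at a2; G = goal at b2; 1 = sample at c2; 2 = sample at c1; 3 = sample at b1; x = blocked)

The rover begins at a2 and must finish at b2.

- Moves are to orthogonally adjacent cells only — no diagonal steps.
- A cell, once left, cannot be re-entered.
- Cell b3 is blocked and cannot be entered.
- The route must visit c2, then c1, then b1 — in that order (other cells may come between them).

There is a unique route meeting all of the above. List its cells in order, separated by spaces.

The waypoints must appear in the order c2, c1, b1, with no cell reused.
Route from a2: 2× down (reaching a4), 2× right (reaching c4), 3× up (reaching c1), left to b1, down to b2 — 9 moves in all.
Check: order respected (1 at step 6, 2 at step 7, 3 at step 8).

a2 a3 a4 b4 c4 c3 c2 c1 b1 b2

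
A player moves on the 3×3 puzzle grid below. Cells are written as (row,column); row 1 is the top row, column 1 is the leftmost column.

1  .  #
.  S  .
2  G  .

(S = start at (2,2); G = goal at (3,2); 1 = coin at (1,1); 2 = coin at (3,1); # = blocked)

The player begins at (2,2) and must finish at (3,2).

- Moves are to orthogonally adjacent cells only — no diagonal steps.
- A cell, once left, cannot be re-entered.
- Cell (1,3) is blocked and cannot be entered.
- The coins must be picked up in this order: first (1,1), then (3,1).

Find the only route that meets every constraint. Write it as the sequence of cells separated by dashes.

(2,2) - (1,2) - (1,1) - (2,1) - (3,1) - (3,2)

The waypoints must appear in the order (1,1), (3,1), with no cell reused.
Route from (2,2): up 1 to (1,2), left 1 to (1,1), down 2 to (3,1), right 1 to (3,2) — 5 moves in all.
Check: order respected (1 at step 2, 2 at step 4).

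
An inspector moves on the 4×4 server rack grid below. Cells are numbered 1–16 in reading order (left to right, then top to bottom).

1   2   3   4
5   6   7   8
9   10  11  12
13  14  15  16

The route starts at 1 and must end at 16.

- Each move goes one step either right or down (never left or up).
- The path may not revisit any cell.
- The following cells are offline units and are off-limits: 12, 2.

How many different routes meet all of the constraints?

6

A right/down-only route from 1 to 16 makes exactly 3 down-moves and 3 right-moves in some order.
With no other constraints that would be C(6,3) = 20 routes.
Subtract routes through each blocked cell (inclusion–exclusion for overlaps): − through 2: 10 − through 12: 10 + through 2&12: 6 → 6.
That gives 6 routes.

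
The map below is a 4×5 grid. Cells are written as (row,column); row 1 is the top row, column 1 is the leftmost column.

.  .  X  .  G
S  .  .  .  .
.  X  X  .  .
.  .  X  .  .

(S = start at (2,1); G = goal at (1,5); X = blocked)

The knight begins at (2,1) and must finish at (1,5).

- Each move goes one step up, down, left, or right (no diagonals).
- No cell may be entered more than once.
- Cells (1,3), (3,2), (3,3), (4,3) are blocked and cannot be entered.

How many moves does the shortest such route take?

The Manhattan distance from (2,1) to (1,5) is |2−1| + |1−5| = 5, so at least 5 moves are needed.
A route of 5 moves achieves this: (2,1) → (2,2) → (2,3) → (2,4) → (1,4) → (1,5).
Since 5 matches the lower bound, it is optimal.

5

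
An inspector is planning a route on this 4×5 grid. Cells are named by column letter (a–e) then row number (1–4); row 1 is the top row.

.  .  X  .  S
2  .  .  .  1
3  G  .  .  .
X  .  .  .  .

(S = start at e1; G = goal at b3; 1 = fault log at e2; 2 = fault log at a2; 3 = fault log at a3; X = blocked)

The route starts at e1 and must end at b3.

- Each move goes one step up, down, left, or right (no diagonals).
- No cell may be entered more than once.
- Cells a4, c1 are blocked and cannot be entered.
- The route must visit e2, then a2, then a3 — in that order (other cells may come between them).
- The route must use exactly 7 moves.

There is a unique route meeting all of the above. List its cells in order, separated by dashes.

The waypoints must appear in the order e2, a2, a3, with no cell reused.
Route from e1: down 1 to e2, left 4 to a2, down 1 to a3, right 1 to b3 — 7 moves in all.
Check: order respected (1 at step 1, 2 at step 5, 3 at step 6); 7 moves as required.

e1 - e2 - d2 - c2 - b2 - a2 - a3 - b3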